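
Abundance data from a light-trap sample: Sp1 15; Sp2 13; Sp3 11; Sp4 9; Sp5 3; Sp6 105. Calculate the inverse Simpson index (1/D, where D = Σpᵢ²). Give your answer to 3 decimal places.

Total N = 15+13+11+9+3+105 = 156, so the proportions are 0.096154, 0.083333, 0.070513, 0.057692, 0.019231, 0.673077 (working shown to 6 dp, full precision carried).
D = 0.096154² + 0.083333² + 0.070513² + 0.057692² + 0.019231² + 0.673077² = 0.009246 + 0.006944 + 0.004972 + 0.003328 + 0.000370 + 0.453033 = 0.477893.
So 1/D = 2.09252, i.e. 2.093 to 3 decimal places.

2.093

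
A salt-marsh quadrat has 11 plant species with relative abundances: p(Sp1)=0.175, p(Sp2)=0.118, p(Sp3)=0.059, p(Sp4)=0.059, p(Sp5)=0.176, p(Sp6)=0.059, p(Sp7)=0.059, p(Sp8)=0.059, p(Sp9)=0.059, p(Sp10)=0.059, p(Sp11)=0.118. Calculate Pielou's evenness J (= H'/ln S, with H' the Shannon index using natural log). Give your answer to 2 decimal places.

0.95

H' = −Σ pᵢ ln pᵢ = −((-0.3050) + (-0.2522) + (-0.1670) + (-0.1670) + (-0.3058) + (-0.1670) + (-0.1670) + (-0.1670) + (-0.1670) + (-0.1670) + (-0.2522)) = 2.2840 (working shown to 4 dp, full precision carried).
With S = 11 species, ln S = 2.3979, so J = 2.2840/2.3979 = 0.9525, i.e. 0.95 to 2 decimal places.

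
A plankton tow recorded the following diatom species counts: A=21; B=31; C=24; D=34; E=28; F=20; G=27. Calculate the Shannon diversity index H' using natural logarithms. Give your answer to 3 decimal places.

1.930

Total N = 21+31+24+34+28+20+27 = 185, so the proportions are 0.11351, 0.16757, 0.12973, 0.18378, 0.15135, 0.10811, 0.14595 (working shown to 5 dp, full precision carried).
Each pᵢ ln pᵢ term: 0.11351×(-2.17583)=-0.24699, 0.16757×(-1.78637)=-0.29934, 0.12973×(-2.04230)=-0.26495, 0.18378×(-1.69400)=-0.31133, 0.15135×(-1.88815)=-0.28577, 0.10811×(-2.22462)=-0.24050, 0.14595×(-1.92452)=-0.28088.
Sum = -1.92975, so H' = 1.930.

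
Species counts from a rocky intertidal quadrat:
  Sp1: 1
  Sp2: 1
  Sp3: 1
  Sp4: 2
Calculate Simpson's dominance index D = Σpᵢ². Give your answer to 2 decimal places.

0.28

Total N = 1+1+1+2 = 5, so the proportions are 0.2, 0.2, 0.2, 0.4 (working shown to 4 dp, full precision carried).
D = 0.2² + 0.2² + 0.2² + 0.4² = 0.0400 + 0.0400 + 0.0400 + 0.1600 = 0.2800.
To 2 decimal places, D = 0.28.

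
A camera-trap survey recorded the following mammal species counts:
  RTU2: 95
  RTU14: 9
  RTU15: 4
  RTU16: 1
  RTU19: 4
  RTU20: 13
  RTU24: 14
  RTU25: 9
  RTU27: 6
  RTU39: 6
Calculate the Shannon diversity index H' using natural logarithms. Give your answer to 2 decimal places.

Total N = 95+9+4+1+4+13+14+9+6+6 = 161, so the proportions are 0.5901, 0.0559, 0.0248, 0.0062, 0.0248, 0.0807, 0.087, 0.0559, 0.0373, 0.0373 (working shown to 4 dp, full precision carried).
Each pᵢ ln pᵢ term: 0.5901×(-0.5275)=-0.3113, 0.0559×(-2.8842)=-0.1612, 0.0248×(-3.6951)=-0.0918, 0.0062×(-5.0814)=-0.0316, 0.0248×(-3.6951)=-0.0918, 0.0807×(-2.5165)=-0.2032, 0.087×(-2.4423)=-0.2124, 0.0559×(-2.8842)=-0.1612, 0.0373×(-3.2896)=-0.1226, 0.0373×(-3.2896)=-0.1226.
Sum = -1.5097, so H' = 1.51.

1.51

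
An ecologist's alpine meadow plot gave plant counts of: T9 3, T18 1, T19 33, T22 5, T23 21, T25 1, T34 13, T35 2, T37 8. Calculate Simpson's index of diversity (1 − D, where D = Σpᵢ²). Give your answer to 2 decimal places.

0.76

Total N = 3+1+33+5+21+1+13+2+8 = 87, so the proportions are 0.0345, 0.0115, 0.3793, 0.0575, 0.2414, 0.0115, 0.1494, 0.023, 0.092 (working shown to 4 dp, full precision carried).
D = 0.0345² + 0.0115² + 0.3793² + 0.0575² + 0.2414² + 0.0115² + 0.1494² + 0.023² + 0.092² = 0.0012 + 0.0001 + 0.1439 + 0.0033 + 0.0583 + 0.0001 + 0.0223 + 0.0005 + 0.0085 = 0.2382.
So 1 − D = 0.7618, i.e. 0.76 to 2 decimal places.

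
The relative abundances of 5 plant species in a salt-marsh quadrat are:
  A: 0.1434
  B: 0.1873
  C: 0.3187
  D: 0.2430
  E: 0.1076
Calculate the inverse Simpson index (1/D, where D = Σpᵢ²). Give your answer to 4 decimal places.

4.3890

D = 0.1434² + 0.1873² + 0.3187² + 0.243² + 0.1076² = 0.02056356 + 0.03508129 + 0.10156969 + 0.05904900 + 0.01157776 = 0.22784130 (working shown to 8 dp, full precision carried).
So 1/D = 4.389020, i.e. 4.3890 to 4 decimal places.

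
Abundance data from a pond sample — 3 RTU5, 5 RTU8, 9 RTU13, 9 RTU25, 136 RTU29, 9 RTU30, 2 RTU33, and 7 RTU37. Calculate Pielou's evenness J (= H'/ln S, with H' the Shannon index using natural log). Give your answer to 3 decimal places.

0.483

Total N = 3+5+9+9+136+9+2+7 = 180, so the proportions are 0.01667, 0.02778, 0.05, 0.05, 0.75556, 0.05, 0.01111, 0.03889 (working shown to 5 dp, full precision carried).
H' = −Σ pᵢ ln pᵢ = −((-0.06824) + (-0.09954) + (-0.14979) + (-0.14979) + (-0.21178) + (-0.14979) + (-0.05000) + (-0.12627)) = 1.00520.
With S = 8 species, ln S = 2.07944, so J = 1.00520/2.07944 = 0.48340, i.e. 0.483 to 3 decimal places.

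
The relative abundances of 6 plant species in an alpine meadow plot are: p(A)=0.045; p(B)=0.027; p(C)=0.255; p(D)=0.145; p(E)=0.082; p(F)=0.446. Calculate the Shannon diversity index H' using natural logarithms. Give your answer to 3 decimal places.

Each pᵢ ln pᵢ term (working shown to 5 dp, full precision carried): 0.045×(-3.10109)=-0.13955, 0.027×(-3.61192)=-0.09752, 0.255×(-1.36649)=-0.34846, 0.145×(-1.93102)=-0.28000, 0.082×(-2.50104)=-0.20508, 0.446×(-0.80744)=-0.36012.
Sum = -1.43073, so H' = 1.431.

1.431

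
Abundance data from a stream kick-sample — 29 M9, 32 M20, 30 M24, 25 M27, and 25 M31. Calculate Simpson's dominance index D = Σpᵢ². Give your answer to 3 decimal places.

Total N = 29+32+30+25+25 = 141, so the proportions are 0.20567, 0.22695, 0.21277, 0.1773, 0.1773 (working shown to 5 dp, full precision carried).
D = 0.20567² + 0.22695² + 0.21277² + 0.1773² + 0.1773² = 0.04230 + 0.05151 + 0.04527 + 0.03144 + 0.03144 = 0.20195.
To 3 decimal places, D = 0.202.

0.202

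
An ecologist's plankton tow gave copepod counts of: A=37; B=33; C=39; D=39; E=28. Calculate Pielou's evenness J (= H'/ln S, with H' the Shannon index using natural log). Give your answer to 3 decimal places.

0.995

Total N = 37+33+39+39+28 = 176, so the proportions are 0.21023, 0.1875, 0.22159, 0.22159, 0.15909 (working shown to 5 dp, full precision carried).
H' = −Σ pᵢ ln pᵢ = −((-0.32786) + (-0.31387) + (-0.33392) + (-0.33392) + (-0.29245)) = 1.60203.
With S = 5 species, ln S = 1.60944, so J = 1.60203/1.60944 = 0.99540, i.e. 0.995 to 3 decimal places.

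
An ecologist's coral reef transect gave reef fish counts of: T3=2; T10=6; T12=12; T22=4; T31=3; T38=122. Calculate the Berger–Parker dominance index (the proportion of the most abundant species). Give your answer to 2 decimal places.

0.82

Total N = 2+6+12+4+3+122 = 149, so the proportions are 0.0134, 0.0403, 0.0805, 0.0268, 0.0201, 0.8188 (working shown to 4 dp, full precision carried).
The largest proportion is 0.8188, i.e. d = 0.82 to 2 decimal places.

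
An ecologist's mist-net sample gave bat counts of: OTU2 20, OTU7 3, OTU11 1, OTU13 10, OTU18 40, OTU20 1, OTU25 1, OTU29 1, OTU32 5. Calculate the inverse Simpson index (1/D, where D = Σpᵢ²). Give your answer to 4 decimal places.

3.1450

Total N = 20+3+1+10+40+1+1+1+5 = 82, so the proportions are 0.2439024, 0.0365854, 0.0121951, 0.1219512, 0.4878049, 0.0121951, 0.0121951, 0.0121951, 0.0609756 (working shown to 7 dp, full precision carried).
D = 0.2439024² + 0.0365854² + 0.0121951² + 0.1219512² + 0.4878049² + 0.0121951² + 0.0121951² + 0.0121951² + 0.0609756² = 0.0594884 + 0.0013385 + 0.0001487 + 0.0148721 + 0.2379536 + 0.0001487 + 0.0001487 + 0.0001487 + 0.0037180 = 0.3179655.
So 1/D = 3.144995, i.e. 3.1450 to 4 decimal places.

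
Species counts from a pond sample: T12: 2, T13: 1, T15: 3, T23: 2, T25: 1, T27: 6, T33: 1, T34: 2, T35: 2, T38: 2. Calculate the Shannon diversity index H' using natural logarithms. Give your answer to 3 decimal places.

2.138

Total N = 2+1+3+2+1+6+1+2+2+2 = 22, so the proportions are 0.09091, 0.04545, 0.13636, 0.09091, 0.04545, 0.27273, 0.04545, 0.09091, 0.09091, 0.09091 (working shown to 5 dp, full precision carried).
Each pᵢ ln pᵢ term: 0.09091×(-2.39790)=-0.21799, 0.04545×(-3.09104)=-0.14050, 0.13636×(-1.99243)=-0.27170, 0.09091×(-2.39790)=-0.21799, 0.04545×(-3.09104)=-0.14050, 0.27273×(-1.29928)=-0.35435, 0.04545×(-3.09104)=-0.14050, 0.09091×(-2.39790)=-0.21799, 0.09091×(-2.39790)=-0.21799, 0.09091×(-2.39790)=-0.21799.
Sum = -2.13750, so H' = 2.138.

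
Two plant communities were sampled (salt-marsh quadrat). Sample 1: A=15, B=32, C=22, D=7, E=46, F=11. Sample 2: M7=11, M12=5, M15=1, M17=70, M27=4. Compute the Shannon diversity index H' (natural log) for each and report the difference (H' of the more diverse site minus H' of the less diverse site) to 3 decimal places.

0.811

Sample 1: N=133, proportions 0.112782, 0.240602, 0.165414, 0.052632, 0.345865, 0.082707, giving H' = 1.614838 (working shown to 6 dp, full precision carried).
Sample 2: N=91, proportions 0.120879, 0.054945, 0.010989, 0.769231, 0.043956, giving H' = 0.803564.
Difference = |1.614838 − 0.803564| = 0.811274, i.e. 0.811 to 3 decimal places.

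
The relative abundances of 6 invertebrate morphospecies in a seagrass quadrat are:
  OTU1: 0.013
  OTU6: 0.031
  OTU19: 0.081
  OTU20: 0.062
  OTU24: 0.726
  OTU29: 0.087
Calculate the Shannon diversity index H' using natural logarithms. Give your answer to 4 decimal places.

0.9850

Each pᵢ ln pᵢ term (working shown to 6 dp, full precision carried): 0.013×(-4.342806)=-0.056456, 0.031×(-3.473768)=-0.107687, 0.081×(-2.513306)=-0.203578, 0.062×(-2.780621)=-0.172398, 0.726×(-0.320205)=-0.232469, 0.087×(-2.441847)=-0.212441.
Sum = -0.985029, so H' = 0.9850.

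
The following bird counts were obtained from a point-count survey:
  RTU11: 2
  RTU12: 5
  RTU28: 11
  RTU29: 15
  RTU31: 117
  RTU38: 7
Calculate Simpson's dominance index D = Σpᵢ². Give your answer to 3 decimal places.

Total N = 2+5+11+15+117+7 = 157, so the proportions are 0.01274, 0.03185, 0.07006, 0.09554, 0.74522, 0.04459 (working shown to 5 dp, full precision carried).
D = 0.01274² + 0.03185² + 0.07006² + 0.09554² + 0.74522² + 0.04459² = 0.00016 + 0.00101 + 0.00491 + 0.00913 + 0.55536 + 0.00199 = 0.57256.
To 3 decimal places, D = 0.573.

0.573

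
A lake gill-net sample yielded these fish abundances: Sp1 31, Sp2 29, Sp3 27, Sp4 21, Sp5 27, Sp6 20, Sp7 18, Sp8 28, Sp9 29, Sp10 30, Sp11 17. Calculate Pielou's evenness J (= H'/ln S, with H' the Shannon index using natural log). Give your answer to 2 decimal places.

Total N = 31+29+27+21+27+20+18+28+29+30+17 = 277, so the proportions are 0.1119, 0.1047, 0.0975, 0.0758, 0.0975, 0.0722, 0.065, 0.1011, 0.1047, 0.1083, 0.0614 (working shown to 4 dp, full precision carried).
H' = −Σ pᵢ ln pᵢ = −((-0.2451) + (-0.2363) + (-0.2269) + (-0.1956) + (-0.2269) + (-0.1898) + (-0.1776) + (-0.2317) + (-0.2363) + (-0.2407) + (-0.1713)) = 2.3781.
With S = 11 species, ln S = 2.3979, so J = 2.3781/2.3979 = 0.9918, i.e. 0.99 to 2 decimal places.

0.99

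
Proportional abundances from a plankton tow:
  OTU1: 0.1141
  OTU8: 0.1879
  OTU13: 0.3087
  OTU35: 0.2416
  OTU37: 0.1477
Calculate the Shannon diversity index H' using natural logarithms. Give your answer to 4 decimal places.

1.5503

Each pᵢ ln pᵢ term (working shown to 6 dp, full precision carried): 0.1141×(-2.170680)=-0.247675, 0.1879×(-1.671845)=-0.314140, 0.3087×(-1.175385)=-0.362841, 0.2416×(-1.420472)=-0.343186, 0.1477×(-1.912572)=-0.282487.
Sum = -1.550329, so H' = 1.5503.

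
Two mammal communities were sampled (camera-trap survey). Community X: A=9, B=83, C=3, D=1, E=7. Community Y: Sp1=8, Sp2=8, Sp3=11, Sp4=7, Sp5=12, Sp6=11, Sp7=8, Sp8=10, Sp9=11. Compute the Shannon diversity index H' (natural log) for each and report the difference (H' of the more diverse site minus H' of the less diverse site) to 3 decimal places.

Community X: N=103, proportions 0.08738, 0.80583, 0.02913, 0.00971, 0.06796, giving H' = 0.71768 (working shown to 5 dp, full precision carried).
Community Y: N=86, proportions 0.09302, 0.09302, 0.12791, 0.0814, 0.13953, 0.12791, 0.09302, 0.11628, 0.12791, giving H' = 2.18105.
Difference = |0.71768 − 2.18105| = 1.46337, i.e. 1.463 to 3 decimal places.

1.463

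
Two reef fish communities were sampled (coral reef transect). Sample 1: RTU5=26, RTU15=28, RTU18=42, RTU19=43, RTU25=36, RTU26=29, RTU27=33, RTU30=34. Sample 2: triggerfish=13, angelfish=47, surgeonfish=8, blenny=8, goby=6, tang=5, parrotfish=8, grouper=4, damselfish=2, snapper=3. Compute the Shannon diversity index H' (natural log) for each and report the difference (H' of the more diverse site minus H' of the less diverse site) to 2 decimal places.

Sample 1: N=271, proportions 0.0959, 0.1033, 0.155, 0.1587, 0.1328, 0.107, 0.1218, 0.1255, giving H' = 2.0646 (working shown to 4 dp, full precision carried).
Sample 2: N=104, proportions 0.125, 0.4519, 0.0769, 0.0769, 0.0577, 0.0481, 0.0769, 0.0385, 0.0192, 0.0288, giving H' = 1.8248.
Difference = |2.0646 − 1.8248| = 0.2398, i.e. 0.24 to 2 decimal places.

0.24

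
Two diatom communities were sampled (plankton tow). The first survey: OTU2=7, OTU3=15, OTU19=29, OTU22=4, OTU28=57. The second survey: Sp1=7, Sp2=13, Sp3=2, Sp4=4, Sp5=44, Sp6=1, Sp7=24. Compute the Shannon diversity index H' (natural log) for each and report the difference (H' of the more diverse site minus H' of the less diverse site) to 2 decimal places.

The first survey: N=112, proportions 0.0625, 0.1339, 0.2589, 0.0357, 0.5089, giving H' = 1.2552 (working shown to 4 dp, full precision carried).
The second survey: N=95, proportions 0.0737, 0.1368, 0.0211, 0.0421, 0.4632, 0.0105, 0.2526, giving H' = 1.4310.
Difference = |1.2552 − 1.4310| = 0.1758, i.e. 0.18 to 2 decimal places.

0.18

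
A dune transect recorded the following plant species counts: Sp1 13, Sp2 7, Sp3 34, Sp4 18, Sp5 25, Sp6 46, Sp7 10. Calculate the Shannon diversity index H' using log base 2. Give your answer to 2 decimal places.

2.56

Total N = 13+7+34+18+25+46+10 = 153, so the proportions are 0.085, 0.0458, 0.2222, 0.1176, 0.1634, 0.3007, 0.0654 (working shown to 4 dp, full precision carried).
Each pᵢ log₂ pᵢ term: 0.085×(-3.5569)=-0.3022, 0.0458×(-4.4500)=-0.2036, 0.2222×(-2.1699)=-0.4822, 0.1176×(-3.0875)=-0.3632, 0.1634×(-2.6135)=-0.4270, 0.3007×(-1.7338)=-0.5213, 0.0654×(-3.9355)=-0.2572.
Sum = -2.5568, so H' = 2.56.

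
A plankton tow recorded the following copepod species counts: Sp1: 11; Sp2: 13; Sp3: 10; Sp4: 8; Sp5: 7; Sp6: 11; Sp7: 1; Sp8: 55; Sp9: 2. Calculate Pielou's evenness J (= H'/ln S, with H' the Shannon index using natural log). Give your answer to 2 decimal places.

Total N = 11+13+10+8+7+11+1+55+2 = 118, so the proportions are 0.0932, 0.1102, 0.0847, 0.0678, 0.0593, 0.0932, 0.0085, 0.4661, 0.0169 (working shown to 4 dp, full precision carried).
H' = −Σ pᵢ ln pᵢ = −((-0.2212) + (-0.2430) + (-0.2092) + (-0.1825) + (-0.1676) + (-0.2212) + (-0.0404) + (-0.3558) + (-0.0691)) = 1.7099.
With S = 9 species, ln S = 2.1972, so J = 1.7099/2.1972 = 0.7782, i.e. 0.78 to 2 decimal places.

0.78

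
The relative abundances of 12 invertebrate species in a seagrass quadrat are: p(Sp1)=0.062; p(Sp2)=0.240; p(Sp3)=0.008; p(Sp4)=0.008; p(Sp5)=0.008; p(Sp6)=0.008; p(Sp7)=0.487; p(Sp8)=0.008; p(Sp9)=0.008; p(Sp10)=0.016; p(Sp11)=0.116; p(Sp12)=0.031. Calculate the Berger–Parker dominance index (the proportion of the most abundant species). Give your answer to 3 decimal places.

The largest proportion is 0.487, i.e. d = 0.487 to 3 decimal places.

0.487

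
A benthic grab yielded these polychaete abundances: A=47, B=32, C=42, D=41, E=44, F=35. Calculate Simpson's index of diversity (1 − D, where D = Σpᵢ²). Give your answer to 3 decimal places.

Total N = 47+32+42+41+44+35 = 241, so the proportions are 0.19502, 0.13278, 0.17427, 0.17012, 0.18257, 0.14523 (working shown to 5 dp, full precision carried).
D = 0.19502² + 0.13278² + 0.17427² + 0.17012² + 0.18257² + 0.14523² = 0.03803 + 0.01763 + 0.03037 + 0.02894 + 0.03333 + 0.02109 = 0.16940.
So 1 − D = 0.83060, i.e. 0.831 to 3 decimal places.

0.831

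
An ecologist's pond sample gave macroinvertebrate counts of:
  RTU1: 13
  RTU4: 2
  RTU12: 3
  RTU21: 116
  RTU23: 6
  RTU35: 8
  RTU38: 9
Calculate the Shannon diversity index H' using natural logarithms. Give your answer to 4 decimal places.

1.0014

Total N = 13+2+3+116+6+8+9 = 157, so the proportions are 0.082803, 0.012739, 0.019108, 0.738854, 0.038217, 0.050955, 0.057325 (working shown to 6 dp, full precision carried).
Each pᵢ ln pᵢ term: 0.082803×(-2.491296)=-0.206286, 0.012739×(-4.363099)=-0.055581, 0.019108×(-3.957634)=-0.075624, 0.738854×(-0.302656)=-0.223618, 0.038217×(-3.264486)=-0.124757, 0.050955×(-2.976804)=-0.151684, 0.057325×(-2.859021)=-0.163893.
Sum = -1.001443, so H' = 1.0014.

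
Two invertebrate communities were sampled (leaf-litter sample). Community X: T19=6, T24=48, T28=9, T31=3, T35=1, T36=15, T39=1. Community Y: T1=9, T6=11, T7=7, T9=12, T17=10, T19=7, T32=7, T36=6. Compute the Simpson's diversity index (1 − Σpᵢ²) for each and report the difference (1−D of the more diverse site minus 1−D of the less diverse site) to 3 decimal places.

0.254

Community X: N=83, proportions 0.07229, 0.57831, 0.10843, 0.03614, 0.01205, 0.18072, 0.01205, giving 1−D = 0.61431 (working shown to 5 dp, full precision carried).
Community Y: N=69, proportions 0.13043, 0.15942, 0.10145, 0.17391, 0.14493, 0.10145, 0.10145, 0.08696, giving 1−D = 0.86788.
Difference = |0.61431 − 0.86788| = 0.25357, i.e. 0.254 to 3 decimal places.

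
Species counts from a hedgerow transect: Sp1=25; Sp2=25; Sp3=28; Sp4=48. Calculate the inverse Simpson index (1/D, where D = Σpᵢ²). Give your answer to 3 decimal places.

Total N = 25+25+28+48 = 126, so the proportions are 0.1984127, 0.1984127, 0.2222222, 0.3809524 (working shown to 7 dp, full precision carried).
D = 0.1984127² + 0.1984127² + 0.2222222² + 0.3809524² = 0.0393676 + 0.0393676 + 0.0493827 + 0.1451247 = 0.2732426.
So 1/D = 3.65975, i.e. 3.660 to 3 decimal places.

3.660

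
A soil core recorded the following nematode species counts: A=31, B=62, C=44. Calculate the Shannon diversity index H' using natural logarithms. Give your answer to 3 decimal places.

1.060

Total N = 31+62+44 = 137, so the proportions are 0.22628, 0.45255, 0.32117 (working shown to 5 dp, full precision carried).
Each pᵢ ln pᵢ term: 0.22628×(-1.48599)=-0.33625, 0.45255×(-0.79285)=-0.35881, 0.32117×(-1.13579)=-0.36478.
Sum = -1.05983, so H' = 1.060.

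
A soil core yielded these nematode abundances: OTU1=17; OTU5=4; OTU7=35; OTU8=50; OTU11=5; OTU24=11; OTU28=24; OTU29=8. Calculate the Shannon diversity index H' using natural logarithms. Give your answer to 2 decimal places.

Total N = 17+4+35+50+5+11+24+8 = 154, so the proportions are 0.1104, 0.026, 0.2273, 0.3247, 0.0325, 0.0714, 0.1558, 0.0519 (working shown to 4 dp, full precision carried).
Each pᵢ ln pᵢ term: 0.1104×(-2.2037)=-0.2433, 0.026×(-3.6507)=-0.0948, 0.2273×(-1.4816)=-0.3367, 0.3247×(-1.1249)=-0.3652, 0.0325×(-3.4275)=-0.1113, 0.0714×(-2.6391)=-0.1885, 0.1558×(-1.8589)=-0.2897, 0.0519×(-2.9575)=-0.1536.
Sum = -1.7832, so H' = 1.78.

1.78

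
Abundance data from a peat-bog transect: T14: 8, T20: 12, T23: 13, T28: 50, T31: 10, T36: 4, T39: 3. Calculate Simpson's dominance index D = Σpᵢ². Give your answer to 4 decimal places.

Total N = 8+12+13+50+10+4+3 = 100, so the proportions are 0.08, 0.12, 0.13, 0.5, 0.1, 0.04, 0.03 (working shown to 6 dp, full precision carried).
D = 0.08² + 0.12² + 0.13² + 0.5² + 0.1² + 0.04² + 0.03² = 0.006400 + 0.014400 + 0.016900 + 0.250000 + 0.010000 + 0.001600 + 0.000900 = 0.300200.
To 4 decimal places, D = 0.3002.

0.3002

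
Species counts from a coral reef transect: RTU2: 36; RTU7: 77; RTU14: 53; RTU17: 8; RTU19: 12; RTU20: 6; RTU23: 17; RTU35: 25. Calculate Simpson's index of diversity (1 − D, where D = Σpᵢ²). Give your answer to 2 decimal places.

Total N = 36+77+53+8+12+6+17+25 = 234, so the proportions are 0.1538, 0.3291, 0.2265, 0.0342, 0.0513, 0.0256, 0.0726, 0.1068 (working shown to 4 dp, full precision carried).
D = 0.1538² + 0.3291² + 0.2265² + 0.0342² + 0.0513² + 0.0256² + 0.0726² + 0.1068² = 0.0237 + 0.1083 + 0.0513 + 0.0012 + 0.0026 + 0.0007 + 0.0053 + 0.0114 = 0.2044.
So 1 − D = 0.7956, i.e. 0.80 to 2 decimal places.

0.80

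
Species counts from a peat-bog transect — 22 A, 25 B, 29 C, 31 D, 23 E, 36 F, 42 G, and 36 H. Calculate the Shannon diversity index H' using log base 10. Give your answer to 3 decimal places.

0.893

Total N = 22+25+29+31+23+36+42+36 = 244, so the proportions are 0.09016, 0.10246, 0.11885, 0.12705, 0.09426, 0.14754, 0.17213, 0.14754 (working shown to 5 dp, full precision carried).
Each pᵢ log₁₀ pᵢ term: 0.09016×(-1.04497)=-0.09422, 0.10246×(-0.98945)=-0.10138, 0.11885×(-0.92499)=-0.10994, 0.12705×(-0.89603)=-0.11384, 0.09426×(-1.02566)=-0.09668, 0.14754×(-0.83109)=-0.12262, 0.17213×(-0.76414)=-0.13153, 0.14754×(-0.83109)=-0.12262.
Sum = -0.89283, so H' = 0.893.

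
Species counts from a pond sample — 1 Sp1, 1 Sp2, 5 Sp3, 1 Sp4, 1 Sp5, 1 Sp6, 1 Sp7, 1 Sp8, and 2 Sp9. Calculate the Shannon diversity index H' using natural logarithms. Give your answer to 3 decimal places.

Total N = 1+1+5+1+1+1+1+1+2 = 14, so the proportions are 0.07143, 0.07143, 0.35714, 0.07143, 0.07143, 0.07143, 0.07143, 0.07143, 0.14286 (working shown to 5 dp, full precision carried).
Each pᵢ ln pᵢ term: 0.07143×(-2.63906)=-0.18850, 0.07143×(-2.63906)=-0.18850, 0.35714×(-1.02962)=-0.36772, 0.07143×(-2.63906)=-0.18850, 0.07143×(-2.63906)=-0.18850, 0.07143×(-2.63906)=-0.18850, 0.07143×(-2.63906)=-0.18850, 0.07143×(-2.63906)=-0.18850, 0.14286×(-1.94591)=-0.27799.
Sum = -1.96524, so H' = 1.965.

1.965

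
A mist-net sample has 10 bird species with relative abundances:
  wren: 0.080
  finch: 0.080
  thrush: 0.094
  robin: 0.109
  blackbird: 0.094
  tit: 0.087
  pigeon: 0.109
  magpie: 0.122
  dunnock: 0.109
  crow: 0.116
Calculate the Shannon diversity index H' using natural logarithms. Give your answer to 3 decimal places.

2.292

Each pᵢ ln pᵢ term (working shown to 5 dp, full precision carried): 0.08×(-2.52573)=-0.20206, 0.08×(-2.52573)=-0.20206, 0.094×(-2.36446)=-0.22226, 0.109×(-2.21641)=-0.24159, 0.094×(-2.36446)=-0.22226, 0.087×(-2.44185)=-0.21244, 0.109×(-2.21641)=-0.24159, 0.122×(-2.10373)=-0.25666, 0.109×(-2.21641)=-0.24159, 0.116×(-2.15417)=-0.24988.
Sum = -2.29238, so H' = 2.292.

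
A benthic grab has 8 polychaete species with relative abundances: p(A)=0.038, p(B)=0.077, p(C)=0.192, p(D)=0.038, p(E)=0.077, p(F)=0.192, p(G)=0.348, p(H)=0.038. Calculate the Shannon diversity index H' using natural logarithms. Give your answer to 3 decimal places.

Each pᵢ ln pᵢ term (working shown to 5 dp, full precision carried): 0.038×(-3.27017)=-0.12427, 0.077×(-2.56395)=-0.19742, 0.192×(-1.65026)=-0.31685, 0.038×(-3.27017)=-0.12427, 0.077×(-2.56395)=-0.19742, 0.192×(-1.65026)=-0.31685, 0.348×(-1.05555)=-0.36733, 0.038×(-3.27017)=-0.12427.
Sum = -1.76868, so H' = 1.769.

1.769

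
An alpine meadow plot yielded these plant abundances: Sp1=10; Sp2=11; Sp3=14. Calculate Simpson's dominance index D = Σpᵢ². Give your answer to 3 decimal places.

0.340

Total N = 10+11+14 = 35, so the proportions are 0.28571, 0.31429, 0.4 (working shown to 5 dp, full precision carried).
D = 0.28571² + 0.31429² + 0.4² = 0.08163 + 0.09878 + 0.16000 = 0.34041.
To 3 decimal places, D = 0.340.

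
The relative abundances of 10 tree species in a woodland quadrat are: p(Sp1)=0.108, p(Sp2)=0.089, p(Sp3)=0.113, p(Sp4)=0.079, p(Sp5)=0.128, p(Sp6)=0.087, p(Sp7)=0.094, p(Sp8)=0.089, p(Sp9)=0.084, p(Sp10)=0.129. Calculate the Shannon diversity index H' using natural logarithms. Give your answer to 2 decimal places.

2.29

Each pᵢ ln pᵢ term (working shown to 4 dp, full precision carried): 0.108×(-2.2256)=-0.2404, 0.089×(-2.4191)=-0.2153, 0.113×(-2.1804)=-0.2464, 0.079×(-2.5383)=-0.2005, 0.128×(-2.0557)=-0.2631, 0.087×(-2.4418)=-0.2124, 0.094×(-2.3645)=-0.2223, 0.089×(-2.4191)=-0.2153, 0.084×(-2.4769)=-0.2081, 0.129×(-2.0479)=-0.2642.
Sum = -2.2880, so H' = 2.29.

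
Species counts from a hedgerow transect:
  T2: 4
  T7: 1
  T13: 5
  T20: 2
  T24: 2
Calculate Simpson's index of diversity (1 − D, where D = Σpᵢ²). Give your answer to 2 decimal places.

Total N = 4+1+5+2+2 = 14, so the proportions are 0.2857, 0.0714, 0.3571, 0.1429, 0.1429 (working shown to 4 dp, full precision carried).
D = 0.2857² + 0.0714² + 0.3571² + 0.1429² + 0.1429² = 0.0816 + 0.0051 + 0.1276 + 0.0204 + 0.0204 = 0.2551.
So 1 − D = 0.7449, i.e. 0.74 to 2 decimal places.

0.74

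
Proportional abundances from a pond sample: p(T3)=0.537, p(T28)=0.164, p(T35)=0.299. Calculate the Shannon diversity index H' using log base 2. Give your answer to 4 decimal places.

1.4302

Each pᵢ log₂ pᵢ term (working shown to 6 dp, full precision carried): 0.537×(-0.897006)=-0.481692, 0.164×(-2.608232)=-0.427750, 0.299×(-1.741783)=-0.520793.
Sum = -1.430235, so H' = 1.4302.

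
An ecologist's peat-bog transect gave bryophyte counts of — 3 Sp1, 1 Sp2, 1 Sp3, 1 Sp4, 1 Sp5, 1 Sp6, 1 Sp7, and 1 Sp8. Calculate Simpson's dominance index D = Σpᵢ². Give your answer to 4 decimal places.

Total N = 3+1+1+1+1+1+1+1 = 10, so the proportions are 0.3, 0.1, 0.1, 0.1, 0.1, 0.1, 0.1, 0.1 (working shown to 6 dp, full precision carried).
D = 0.3² + 0.1² + 0.1² + 0.1² + 0.1² + 0.1² + 0.1² + 0.1² = 0.090000 + 0.010000 + 0.010000 + 0.010000 + 0.010000 + 0.010000 + 0.010000 + 0.010000 = 0.160000.
To 4 decimal places, D = 0.1600.

0.1600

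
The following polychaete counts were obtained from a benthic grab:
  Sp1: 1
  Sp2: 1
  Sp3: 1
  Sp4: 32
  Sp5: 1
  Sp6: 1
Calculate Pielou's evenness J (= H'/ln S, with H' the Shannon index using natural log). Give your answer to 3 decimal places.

Total N = 1+1+1+32+1+1 = 37, so the proportions are 0.02703, 0.02703, 0.02703, 0.86486, 0.02703, 0.02703 (working shown to 5 dp, full precision carried).
H' = −Σ pᵢ ln pᵢ = −((-0.09759) + (-0.09759) + (-0.09759) + (-0.12556) + (-0.09759) + (-0.09759)) = 0.61352.
With S = 6 species, ln S = 1.79176, so J = 0.61352/1.79176 = 0.34241, i.e. 0.342 to 3 decimal places.

0.342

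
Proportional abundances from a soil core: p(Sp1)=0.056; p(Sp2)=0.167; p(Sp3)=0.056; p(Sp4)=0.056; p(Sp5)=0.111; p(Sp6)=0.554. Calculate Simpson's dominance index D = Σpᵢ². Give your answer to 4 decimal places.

D = 0.056² + 0.167² + 0.056² + 0.056² + 0.111² + 0.554² = 0.003136 + 0.027889 + 0.003136 + 0.003136 + 0.012321 + 0.306916 = 0.356534 (working shown to 6 dp, full precision carried).
To 4 decimal places, D = 0.3565.

0.3565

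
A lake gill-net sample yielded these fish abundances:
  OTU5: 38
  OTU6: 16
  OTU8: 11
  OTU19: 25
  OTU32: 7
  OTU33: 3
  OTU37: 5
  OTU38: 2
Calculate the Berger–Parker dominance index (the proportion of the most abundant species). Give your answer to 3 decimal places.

0.355

Total N = 38+16+11+25+7+3+5+2 = 107, so the proportions are 0.35514, 0.14953, 0.1028, 0.23364, 0.06542, 0.02804, 0.04673, 0.01869 (working shown to 5 dp, full precision carried).
The largest proportion is 0.35514, i.e. d = 0.355 to 3 decimal places.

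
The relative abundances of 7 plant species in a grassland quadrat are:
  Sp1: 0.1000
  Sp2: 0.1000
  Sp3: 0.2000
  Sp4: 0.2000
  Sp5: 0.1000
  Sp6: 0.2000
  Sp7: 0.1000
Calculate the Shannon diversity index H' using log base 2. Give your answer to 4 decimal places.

Each pᵢ log₂ pᵢ term (working shown to 6 dp, full precision carried): 0.1×(-3.321928)=-0.332193, 0.1×(-3.321928)=-0.332193, 0.2×(-2.321928)=-0.464386, 0.2×(-2.321928)=-0.464386, 0.1×(-3.321928)=-0.332193, 0.2×(-2.321928)=-0.464386, 0.1×(-3.321928)=-0.332193.
Sum = -2.721928, so H' = 2.7219.

2.7219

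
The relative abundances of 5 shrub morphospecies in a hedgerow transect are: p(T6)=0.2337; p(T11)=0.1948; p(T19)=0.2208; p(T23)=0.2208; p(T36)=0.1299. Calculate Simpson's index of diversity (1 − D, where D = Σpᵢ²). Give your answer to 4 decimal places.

0.7931

D = 0.2337² + 0.1948² + 0.2208² + 0.2208² + 0.1299² = 0.054616 + 0.037947 + 0.048753 + 0.048753 + 0.016874 = 0.206942 (working shown to 6 dp, full precision carried).
So 1 − D = 0.793058, i.e. 0.7931 to 4 decimal places.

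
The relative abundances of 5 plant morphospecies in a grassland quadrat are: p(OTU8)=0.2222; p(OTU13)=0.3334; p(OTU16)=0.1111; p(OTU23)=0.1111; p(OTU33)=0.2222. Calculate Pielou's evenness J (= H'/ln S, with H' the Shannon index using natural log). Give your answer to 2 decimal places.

H' = −Σ pᵢ ln pᵢ = −((-0.3342) + (-0.3662) + (-0.2441) + (-0.2441) + (-0.3342)) = 1.5229 (working shown to 4 dp, full precision carried).
With S = 5 species, ln S = 1.6094, so J = 1.5229/1.6094 = 0.9462, i.e. 0.95 to 2 decimal places.

0.95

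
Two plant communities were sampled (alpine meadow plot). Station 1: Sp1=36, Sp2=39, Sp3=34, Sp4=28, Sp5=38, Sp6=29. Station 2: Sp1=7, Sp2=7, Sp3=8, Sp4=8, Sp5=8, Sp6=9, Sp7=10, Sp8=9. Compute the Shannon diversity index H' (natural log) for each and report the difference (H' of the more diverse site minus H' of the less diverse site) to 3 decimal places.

Station 1: N=204, proportions 0.17647, 0.19118, 0.16667, 0.13725, 0.18627, 0.14216, giving H' = 1.78399 (working shown to 5 dp, full precision carried).
Station 2: N=66, proportions 0.10606, 0.10606, 0.12121, 0.12121, 0.12121, 0.13636, 0.15152, 0.13636, giving H' = 2.07261.
Difference = |1.78399 − 2.07261| = 0.28862, i.e. 0.289 to 3 decimal places.

0.289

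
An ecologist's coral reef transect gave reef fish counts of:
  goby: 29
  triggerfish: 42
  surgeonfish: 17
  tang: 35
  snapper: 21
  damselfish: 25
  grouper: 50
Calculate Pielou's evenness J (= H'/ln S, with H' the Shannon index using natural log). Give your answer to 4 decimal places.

0.9690

Total N = 29+42+17+35+21+25+50 = 219, so the proportions are 0.13242, 0.191781, 0.077626, 0.159817, 0.09589, 0.114155, 0.228311 (working shown to 6 dp, full precision carried).
H' = −Σ pᵢ ln pᵢ = −((-0.267724) + (-0.316707) + (-0.198400) + (-0.293061) + (-0.224820) + (-0.247739) + (-0.337226)) = 1.885677.
With S = 7 species, ln S = 1.945910, so J = 1.885677/1.945910 = 0.969046, i.e. 0.9690 to 4 decimal places.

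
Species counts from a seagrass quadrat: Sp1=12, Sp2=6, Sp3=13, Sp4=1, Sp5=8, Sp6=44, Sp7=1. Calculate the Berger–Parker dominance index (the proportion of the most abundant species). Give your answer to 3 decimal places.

0.518

Total N = 12+6+13+1+8+44+1 = 85, so the proportions are 0.14118, 0.07059, 0.15294, 0.01176, 0.09412, 0.51765, 0.01176 (working shown to 5 dp, full precision carried).
The largest proportion is 0.51765, i.e. d = 0.518 to 3 decimal places.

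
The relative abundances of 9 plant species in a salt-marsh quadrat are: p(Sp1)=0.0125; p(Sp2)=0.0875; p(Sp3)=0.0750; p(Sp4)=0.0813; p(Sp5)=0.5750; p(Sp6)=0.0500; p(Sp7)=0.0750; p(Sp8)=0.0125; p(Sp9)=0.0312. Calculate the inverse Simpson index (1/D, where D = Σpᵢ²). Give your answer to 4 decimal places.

D = 0.0125² + 0.0875² + 0.075² + 0.0813² + 0.575² + 0.05² + 0.075² + 0.0125² + 0.0312² = 0.0001563 + 0.0076562 + 0.0056250 + 0.0066097 + 0.3306250 + 0.0025000 + 0.0056250 + 0.0001563 + 0.0009734 = 0.3599269 (working shown to 7 dp, full precision carried).
So 1/D = 2.778342, i.e. 2.7783 to 4 decimal places.

2.7783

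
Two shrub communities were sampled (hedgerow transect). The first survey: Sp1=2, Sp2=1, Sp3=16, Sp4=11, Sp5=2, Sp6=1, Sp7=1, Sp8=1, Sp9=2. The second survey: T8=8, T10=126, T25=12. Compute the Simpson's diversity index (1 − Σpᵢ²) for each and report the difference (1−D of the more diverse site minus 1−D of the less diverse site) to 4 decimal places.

The first survey: N=37, proportions 0.054054, 0.027027, 0.432432, 0.297297, 0.054054, 0.027027, 0.027027, 0.027027, 0.054054, giving 1−D = 0.712929 (working shown to 6 dp, full precision carried).
The second survey: N=146, proportions 0.054795, 0.863014, 0.082192, giving 1−D = 0.245449.
Difference = |0.712929 − 0.245449| = 0.467480, i.e. 0.4675 to 4 decimal places.

0.4675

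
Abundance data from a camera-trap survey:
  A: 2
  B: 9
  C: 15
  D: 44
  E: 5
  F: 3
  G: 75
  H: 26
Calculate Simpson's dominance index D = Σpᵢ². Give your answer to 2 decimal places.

0.27

Total N = 2+9+15+44+5+3+75+26 = 179, so the proportions are 0.0112, 0.0503, 0.0838, 0.2458, 0.0279, 0.0168, 0.419, 0.1453 (working shown to 4 dp, full precision carried).
D = 0.0112² + 0.0503² + 0.0838² + 0.2458² + 0.0279² + 0.0168² + 0.419² + 0.1453² = 0.0001 + 0.0025 + 0.0070 + 0.0604 + 0.0008 + 0.0003 + 0.1756 + 0.0211 = 0.2678.
To 2 decimal places, D = 0.27.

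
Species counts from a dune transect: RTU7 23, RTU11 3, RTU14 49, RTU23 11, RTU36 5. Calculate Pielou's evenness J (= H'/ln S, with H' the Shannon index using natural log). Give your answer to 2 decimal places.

0.75

Total N = 23+3+49+11+5 = 91, so the proportions are 0.2527, 0.033, 0.5385, 0.1209, 0.0549 (working shown to 4 dp, full precision carried).
H' = −Σ pᵢ ln pᵢ = −((-0.3476) + (-0.1125) + (-0.3333) + (-0.2554) + (-0.1594)) = 1.2083.
With S = 5 species, ln S = 1.6094, so J = 1.2083/1.6094 = 0.7507, i.e. 0.75 to 2 decimal places.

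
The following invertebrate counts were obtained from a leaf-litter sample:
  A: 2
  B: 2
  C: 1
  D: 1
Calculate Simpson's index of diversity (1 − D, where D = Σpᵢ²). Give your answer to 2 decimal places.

0.72

Total N = 2+2+1+1 = 6, so the proportions are 0.3333, 0.3333, 0.1667, 0.1667 (working shown to 4 dp, full precision carried).
D = 0.3333² + 0.3333² + 0.1667² + 0.1667² = 0.1111 + 0.1111 + 0.0278 + 0.0278 = 0.2778.
So 1 − D = 0.7222, i.e. 0.72 to 2 decimal places.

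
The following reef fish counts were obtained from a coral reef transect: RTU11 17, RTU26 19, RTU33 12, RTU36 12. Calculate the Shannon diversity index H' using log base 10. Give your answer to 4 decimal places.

0.5929

Total N = 17+19+12+12 = 60, so the proportions are 0.283333, 0.316667, 0.2, 0.2 (working shown to 6 dp, full precision carried).
Each pᵢ log₁₀ pᵢ term: 0.283333×(-0.547702)=-0.155182, 0.316667×(-0.499398)=-0.158143, 0.2×(-0.698970)=-0.139794, 0.2×(-0.698970)=-0.139794.
Sum = -0.592913, so H' = 0.5929.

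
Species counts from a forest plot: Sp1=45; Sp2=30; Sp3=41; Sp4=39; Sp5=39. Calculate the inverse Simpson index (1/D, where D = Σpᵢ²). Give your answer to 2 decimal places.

Total N = 45+30+41+39+39 = 194, so the proportions are 0.231959, 0.154639, 0.21134, 0.201031, 0.201031 (working shown to 6 dp, full precision carried).
D = 0.231959² + 0.154639² + 0.21134² + 0.201031² + 0.201031² = 0.053805 + 0.023913 + 0.044665 + 0.040413 + 0.040413 = 0.203210.
So 1/D = 4.9210, i.e. 4.92 to 2 decimal places.

4.92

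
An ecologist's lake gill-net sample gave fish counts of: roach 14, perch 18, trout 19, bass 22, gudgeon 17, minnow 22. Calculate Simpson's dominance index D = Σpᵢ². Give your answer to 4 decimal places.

0.1704

Total N = 14+18+19+22+17+22 = 112, so the proportions are 0.125, 0.160714, 0.169643, 0.196429, 0.151786, 0.196429 (working shown to 6 dp, full precision carried).
D = 0.125² + 0.160714² + 0.169643² + 0.196429² + 0.151786² + 0.196429² = 0.015625 + 0.025829 + 0.028779 + 0.038584 + 0.023039 + 0.038584 = 0.170440.
To 4 decimal places, D = 0.1704.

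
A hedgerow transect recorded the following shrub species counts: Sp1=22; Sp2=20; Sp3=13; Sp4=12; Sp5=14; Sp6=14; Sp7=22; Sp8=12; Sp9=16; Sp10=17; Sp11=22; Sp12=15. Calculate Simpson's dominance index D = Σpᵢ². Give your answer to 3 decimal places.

Total N = 22+20+13+12+14+14+22+12+16+17+22+15 = 199, so the proportions are 0.11055, 0.1005, 0.06533, 0.0603, 0.07035, 0.07035, 0.11055, 0.0603, 0.0804, 0.08543, 0.11055, 0.07538 (working shown to 5 dp, full precision carried).
D = 0.11055² + 0.1005² + 0.06533² + 0.0603² + 0.07035² + 0.07035² + 0.11055² + 0.0603² + 0.0804² + 0.08543² + 0.11055² + 0.07538² = 0.01222 + 0.01010 + 0.00427 + 0.00364 + 0.00495 + 0.00495 + 0.01222 + 0.00364 + 0.00646 + 0.00730 + 0.01222 + 0.00568 = 0.08765.
To 3 decimal places, D = 0.088.

0.088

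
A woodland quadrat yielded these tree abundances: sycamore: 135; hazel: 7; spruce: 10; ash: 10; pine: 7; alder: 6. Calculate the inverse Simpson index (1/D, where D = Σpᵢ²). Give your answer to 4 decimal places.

1.6501

Total N = 135+7+10+10+7+6 = 175, so the proportions are 0.7714286, 0.04, 0.0571429, 0.0571429, 0.04, 0.0342857 (working shown to 7 dp, full precision carried).
D = 0.7714286² + 0.04² + 0.0571429² + 0.0571429² + 0.04² + 0.0342857² = 0.5951020 + 0.0016000 + 0.0032653 + 0.0032653 + 0.0016000 + 0.0011755 = 0.6060082.
So 1/D = 1.650143, i.e. 1.6501 to 4 decimal places.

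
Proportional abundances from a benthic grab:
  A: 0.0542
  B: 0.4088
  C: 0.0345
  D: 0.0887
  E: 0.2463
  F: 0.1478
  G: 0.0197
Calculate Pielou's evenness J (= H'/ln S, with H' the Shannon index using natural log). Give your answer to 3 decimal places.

0.802

H' = −Σ pᵢ ln pᵢ = −((-0.15800) + (-0.36568) + (-0.11615) + (-0.21488) + (-0.34512) + (-0.28258) + (-0.07736)) = 1.55977 (working shown to 5 dp, full precision carried).
With S = 7 species, ln S = 1.94591, so J = 1.55977/1.94591 = 0.80156, i.e. 0.802 to 3 decimal places.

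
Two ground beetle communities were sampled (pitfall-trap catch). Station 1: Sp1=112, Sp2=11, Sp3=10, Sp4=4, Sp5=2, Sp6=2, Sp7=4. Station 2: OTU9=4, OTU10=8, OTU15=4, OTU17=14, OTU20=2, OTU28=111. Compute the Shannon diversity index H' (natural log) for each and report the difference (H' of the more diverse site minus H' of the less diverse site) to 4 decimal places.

0.0505

Station 1: N=145, proportions 0.772414, 0.075862, 0.068966, 0.027586, 0.013793, 0.013793, 0.027586, giving H' = 0.895785 (working shown to 6 dp, full precision carried).
Station 2: N=143, proportions 0.027972, 0.055944, 0.027972, 0.097902, 0.013986, 0.776224, giving H' = 0.845244.
Difference = |0.895785 − 0.845244| = 0.050541, i.e. 0.0505 to 4 decimal places.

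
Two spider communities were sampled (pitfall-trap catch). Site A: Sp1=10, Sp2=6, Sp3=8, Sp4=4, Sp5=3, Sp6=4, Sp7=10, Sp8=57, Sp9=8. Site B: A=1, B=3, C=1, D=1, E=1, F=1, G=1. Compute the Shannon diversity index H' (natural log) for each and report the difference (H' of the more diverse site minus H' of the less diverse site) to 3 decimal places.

0.175

Site A: N=110, proportions 0.09091, 0.05455, 0.07273, 0.03636, 0.02727, 0.03636, 0.09091, 0.51818, 0.07273, giving H' = 1.65581 (working shown to 5 dp, full precision carried).
Site B: N=9, proportions 0.11111, 0.33333, 0.11111, 0.11111, 0.11111, 0.11111, 0.11111, giving H' = 1.83102.
Difference = |1.65581 − 1.83102| = 0.17521, i.e. 0.175 to 3 decimal places.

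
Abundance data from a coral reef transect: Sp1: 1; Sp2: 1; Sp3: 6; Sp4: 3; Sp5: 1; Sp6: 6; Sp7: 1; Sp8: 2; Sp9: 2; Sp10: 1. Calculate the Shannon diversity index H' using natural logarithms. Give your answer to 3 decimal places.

2.029

Total N = 1+1+6+3+1+6+1+2+2+1 = 24, so the proportions are 0.04167, 0.04167, 0.25, 0.125, 0.04167, 0.25, 0.04167, 0.08333, 0.08333, 0.04167 (working shown to 5 dp, full precision carried).
Each pᵢ ln pᵢ term: 0.04167×(-3.17805)=-0.13242, 0.04167×(-3.17805)=-0.13242, 0.25×(-1.38629)=-0.34657, 0.125×(-2.07944)=-0.25993, 0.04167×(-3.17805)=-0.13242, 0.25×(-1.38629)=-0.34657, 0.04167×(-3.17805)=-0.13242, 0.08333×(-2.48491)=-0.20708, 0.08333×(-2.48491)=-0.20708, 0.04167×(-3.17805)=-0.13242.
Sum = -2.02932, so H' = 2.029.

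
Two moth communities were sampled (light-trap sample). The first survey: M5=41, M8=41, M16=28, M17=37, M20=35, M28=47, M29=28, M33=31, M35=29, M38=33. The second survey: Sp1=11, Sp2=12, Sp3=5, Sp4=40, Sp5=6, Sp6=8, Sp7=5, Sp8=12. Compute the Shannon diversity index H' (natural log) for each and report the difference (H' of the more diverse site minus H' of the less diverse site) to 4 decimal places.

The first survey: N=350, proportions 0.117143, 0.117143, 0.08, 0.105714, 0.1, 0.134286, 0.08, 0.088571, 0.082857, 0.094286, giving H' = 2.287635 (working shown to 6 dp, full precision carried).
The second survey: N=99, proportions 0.111111, 0.121212, 0.050505, 0.40404, 0.060606, 0.080808, 0.050505, 0.121212, giving H' = 1.796632.
Difference = |2.287635 − 1.796632| = 0.491003, i.e. 0.4910 to 4 decimal places.

0.4910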